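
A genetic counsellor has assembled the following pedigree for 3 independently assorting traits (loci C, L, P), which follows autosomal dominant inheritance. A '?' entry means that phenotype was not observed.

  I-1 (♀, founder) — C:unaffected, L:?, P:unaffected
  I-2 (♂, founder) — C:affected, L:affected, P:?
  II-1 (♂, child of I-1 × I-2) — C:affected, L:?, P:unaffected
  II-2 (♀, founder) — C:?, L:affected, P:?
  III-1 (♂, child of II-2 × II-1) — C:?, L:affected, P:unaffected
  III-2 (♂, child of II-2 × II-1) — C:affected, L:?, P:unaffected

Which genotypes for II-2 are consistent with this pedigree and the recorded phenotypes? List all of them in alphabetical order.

II-2 ∈ {CC LL Pp, CC LL pp, CC Ll Pp, CC Ll pp, Cc LL Pp, Cc LL pp, Cc Ll Pp, Cc Ll pp, cc LL Pp, cc LL pp, cc Ll Pp, cc Ll pp}

C/I-1 un ·: cc
C/I-2 aff ·: Cc|CC
C/II-1 aff I-1×I-2: Cc
C/II-2 ? ·: cc|Cc|CC
C/III-1 ? II-2×II-1: cc|Cc|CC
C/III-2 aff II-2×II-1: Cc|CC
⇒ C over [I-1,I-2,II-1,II-2,III-1,III-2]: 24 consistent
L/I-1 ? ·: ll|Ll|LL
L/I-2 aff ·: Ll|LL
L/II-1 ? I-1×I-2: ll|Ll|LL
L/II-2 aff ·: Ll|LL
L/III-1 aff II-2×II-1: Ll|LL
L/III-2 ? II-2×II-1: ll|Ll|LL
⇒ L over [I-1,I-2,II-1,II-2,III-1,III-2]: 76 consistent
P/I-1 un ·: pp
P/I-2 ? ·: pp|Pp
P/II-1 un I-1×I-2: pp
P/II-2 ? ·: pp|Pp
P/III-1 un II-2×II-1: pp
P/III-2 un II-2×II-1: pp
⇒ P over [I-1,I-2,II-1,II-2,III-1,III-2]: 4 consistent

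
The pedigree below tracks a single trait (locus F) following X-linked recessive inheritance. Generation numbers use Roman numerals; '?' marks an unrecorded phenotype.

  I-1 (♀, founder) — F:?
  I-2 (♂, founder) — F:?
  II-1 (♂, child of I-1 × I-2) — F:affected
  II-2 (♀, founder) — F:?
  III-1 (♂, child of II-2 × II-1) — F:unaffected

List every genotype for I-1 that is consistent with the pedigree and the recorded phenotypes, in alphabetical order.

F/I-1 ? ·: X^FX^f|X^fX^f
F/I-2 ? ·: X^FY|X^fY
F/II-1 aff I-1×I-2: X^fY
F/II-2 ? ·: X^FX^F|X^FX^f
F/III-1 un II-2×II-1: X^FY
⇒ F over [I-1,I-2,II-1,II-2,III-1]: 8 consistent

I-1 ∈ {X^FX^f, X^fX^f}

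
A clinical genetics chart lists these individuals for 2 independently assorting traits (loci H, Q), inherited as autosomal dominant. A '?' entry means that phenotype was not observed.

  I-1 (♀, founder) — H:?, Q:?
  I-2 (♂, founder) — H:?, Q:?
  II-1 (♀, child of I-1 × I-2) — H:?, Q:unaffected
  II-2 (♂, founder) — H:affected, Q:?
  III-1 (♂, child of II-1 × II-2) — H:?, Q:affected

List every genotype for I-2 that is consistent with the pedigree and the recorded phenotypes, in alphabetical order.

H/I-1 ? ·: hh|Hh|HH
H/I-2 ? ·: hh|Hh|HH
H/II-1 ? I-1×I-2: hh|Hh|HH
H/II-2 aff ·: Hh|HH
H/III-1 ? II-1×II-2: hh|Hh|HH
⇒ H over [I-1,I-2,II-1,II-2,III-1]: 59 consistent
Q/I-1 ? ·: qq|Qq
Q/I-2 ? ·: qq|Qq
Q/II-1 un I-1×I-2: qq
Q/II-2 ? ·: Qq|QQ
Q/III-1 aff II-1×II-2: Qq
⇒ Q over [I-1,I-2,II-1,II-2,III-1]: 8 consistent

I-2 ∈ {HH Qq, HH qq, Hh Qq, Hh qq, hh Qq, hh qq}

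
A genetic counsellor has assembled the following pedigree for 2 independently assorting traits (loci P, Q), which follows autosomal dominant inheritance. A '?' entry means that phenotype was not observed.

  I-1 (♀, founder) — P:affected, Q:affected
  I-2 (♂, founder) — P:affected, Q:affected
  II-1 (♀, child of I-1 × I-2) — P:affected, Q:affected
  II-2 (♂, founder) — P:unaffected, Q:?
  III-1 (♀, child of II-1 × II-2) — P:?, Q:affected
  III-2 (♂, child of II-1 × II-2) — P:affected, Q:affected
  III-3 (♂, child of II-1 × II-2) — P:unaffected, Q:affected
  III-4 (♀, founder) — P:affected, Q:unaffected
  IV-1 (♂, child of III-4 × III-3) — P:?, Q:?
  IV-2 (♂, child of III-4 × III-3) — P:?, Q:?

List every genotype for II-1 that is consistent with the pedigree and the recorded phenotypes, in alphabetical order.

P/I-1 aff ·: Pp|PP
P/I-2 aff ·: Pp|PP
P/II-1 aff I-1×I-2: Pp
P/II-2 un ·: pp
P/III-1 ? II-1×II-2: pp|Pp
P/III-2 aff II-1×II-2: Pp
P/III-3 un II-1×II-2: pp
P/III-4 aff ·: Pp|PP
P/IV-1 ? III-4×III-3: pp|Pp
P/IV-2 ? III-4×III-3: pp|Pp
⇒ P over [I-1,I-2,II-1,II-2,III-1,III-2,III-3,III-4,IV-1,IV-2]: 30 consistent
Q/I-1 aff ·: Qq|QQ
Q/I-2 aff ·: Qq|QQ
Q/II-1 aff I-1×I-2: Qq|QQ
Q/II-2 ? ·: qq|Qq|QQ
Q/III-1 aff II-1×II-2: Qq|QQ
Q/III-2 aff II-1×II-2: Qq|QQ
Q/III-3 aff II-1×II-2: Qq|QQ
Q/III-4 un ·: qq
Q/IV-1 ? III-4×III-3: qq|Qq
Q/IV-2 ? III-4×III-3: qq|Qq
⇒ Q over [I-1,I-2,II-1,II-2,III-1,III-2,III-3,III-4,IV-1,IV-2]: 232 consistent

II-1 ∈ {Pp QQ, Pp Qq}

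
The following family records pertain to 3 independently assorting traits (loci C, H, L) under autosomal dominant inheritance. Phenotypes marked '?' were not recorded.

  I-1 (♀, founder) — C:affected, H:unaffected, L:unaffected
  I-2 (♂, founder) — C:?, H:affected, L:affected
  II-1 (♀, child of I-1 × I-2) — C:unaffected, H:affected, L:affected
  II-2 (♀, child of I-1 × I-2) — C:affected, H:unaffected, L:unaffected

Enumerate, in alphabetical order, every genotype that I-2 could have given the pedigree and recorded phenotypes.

I-2 ∈ {Cc Hh Ll, cc Hh Ll}

C/I-1 aff ·: Cc
C/I-2 ? ·: cc|Cc
C/II-1 un I-1×I-2: cc
C/II-2 aff I-1×I-2: Cc|CC
⇒ C over [I-1,I-2,II-1,II-2]: 3 consistent
H/I-1 un ·: hh
H/I-2 aff ·: Hh
H/II-1 aff I-1×I-2: Hh
H/II-2 un I-1×I-2: hh
⇒ H over [I-1,I-2,II-1,II-2]: 1 consistent
L/I-1 un ·: ll
L/I-2 aff ·: Ll
L/II-1 aff I-1×I-2: Ll
L/II-2 un I-1×I-2: ll
⇒ L over [I-1,I-2,II-1,II-2]: 1 consistent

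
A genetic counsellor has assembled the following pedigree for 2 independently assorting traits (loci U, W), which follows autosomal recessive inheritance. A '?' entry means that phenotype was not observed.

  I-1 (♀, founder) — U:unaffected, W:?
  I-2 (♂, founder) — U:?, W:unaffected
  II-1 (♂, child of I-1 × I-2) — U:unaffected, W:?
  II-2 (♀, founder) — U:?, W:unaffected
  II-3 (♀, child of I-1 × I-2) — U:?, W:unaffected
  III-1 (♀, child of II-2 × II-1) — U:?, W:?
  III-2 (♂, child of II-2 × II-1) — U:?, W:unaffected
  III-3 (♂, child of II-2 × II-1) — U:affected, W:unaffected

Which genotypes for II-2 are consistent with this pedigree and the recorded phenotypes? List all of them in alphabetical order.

U/I-1 un ·: UU|Uu
U/I-2 ? ·: UU|Uu|uu
U/II-1 un I-1×I-2: Uu
U/II-2 ? ·: Uu|uu
U/II-3 ? I-1×I-2: UU|Uu|uu
U/III-1 ? II-2×II-1: UU|Uu|uu
U/III-2 ? II-2×II-1: UU|Uu|uu
U/III-3 aff II-2×II-1: uu
⇒ U over [I-1,I-2,II-1,II-2,II-3,III-1,III-2,III-3]: 130 consistent
W/I-1 ? ·: WW|Ww|ww
W/I-2 un ·: WW|Ww
W/II-1 ? I-1×I-2: WW|Ww|ww
W/II-2 un ·: WW|Ww
W/II-3 un I-1×I-2: WW|Ww
W/III-1 ? II-2×II-1: WW|Ww|ww
W/III-2 un II-2×II-1: WW|Ww
W/III-3 un II-2×II-1: WW|Ww
⇒ W over [I-1,I-2,II-1,II-2,II-3,III-1,III-2,III-3]: 232 consistent

II-2 ∈ {Uu WW, Uu Ww, uu WW, uu Ww}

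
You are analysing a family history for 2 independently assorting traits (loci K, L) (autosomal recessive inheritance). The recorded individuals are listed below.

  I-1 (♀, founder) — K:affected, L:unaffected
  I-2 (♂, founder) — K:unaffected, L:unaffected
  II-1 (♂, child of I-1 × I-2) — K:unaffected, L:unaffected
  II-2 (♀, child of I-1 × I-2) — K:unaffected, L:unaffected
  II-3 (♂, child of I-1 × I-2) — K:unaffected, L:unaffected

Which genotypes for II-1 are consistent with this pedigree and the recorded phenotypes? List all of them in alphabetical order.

K/I-1 aff ·: kk
K/I-2 un ·: KK|Kk
K/II-1 un I-1×I-2: Kk
K/II-2 un I-1×I-2: Kk
K/II-3 un I-1×I-2: Kk
⇒ K over [I-1,I-2,II-1,II-2,II-3]: 2 consistent
L/I-1 un ·: LL|Ll
L/I-2 un ·: LL|Ll
L/II-1 un I-1×I-2: LL|Ll
L/II-2 un I-1×I-2: LL|Ll
L/II-3 un I-1×I-2: LL|Ll
⇒ L over [I-1,I-2,II-1,II-2,II-3]: 25 consistent

II-1 ∈ {Kk LL, Kk Ll}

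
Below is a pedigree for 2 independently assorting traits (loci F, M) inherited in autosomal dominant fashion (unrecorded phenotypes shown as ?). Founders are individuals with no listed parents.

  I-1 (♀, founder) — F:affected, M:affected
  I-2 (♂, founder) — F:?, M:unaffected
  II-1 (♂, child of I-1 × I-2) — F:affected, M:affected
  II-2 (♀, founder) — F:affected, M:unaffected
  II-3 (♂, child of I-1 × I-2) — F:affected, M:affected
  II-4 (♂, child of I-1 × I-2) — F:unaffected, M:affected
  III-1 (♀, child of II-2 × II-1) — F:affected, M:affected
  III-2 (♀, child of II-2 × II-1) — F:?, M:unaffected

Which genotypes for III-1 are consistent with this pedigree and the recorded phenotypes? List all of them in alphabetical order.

III-1 ∈ {FF Mm, Ff Mm}

F/I-1 aff ·: Ff
F/I-2 ? ·: ff|Ff
F/II-1 aff I-1×I-2: Ff|FF
F/II-2 aff ·: Ff|FF
F/II-3 aff I-1×I-2: Ff|FF
F/II-4 un I-1×I-2: ff
F/III-1 aff II-2×II-1: Ff|FF
F/III-2 ? II-2×II-1: ff|Ff|FF
⇒ F over [I-1,I-2,II-1,II-2,II-3,II-4,III-1,III-2]: 40 consistent
M/I-1 aff ·: Mm|MM
M/I-2 un ·: mm
M/II-1 aff I-1×I-2: Mm
M/II-2 un ·: mm
M/II-3 aff I-1×I-2: Mm
M/II-4 aff I-1×I-2: Mm
M/III-1 aff II-2×II-1: Mm
M/III-2 un II-2×II-1: mm
⇒ M over [I-1,I-2,II-1,II-2,II-3,II-4,III-1,III-2]: 2 consistent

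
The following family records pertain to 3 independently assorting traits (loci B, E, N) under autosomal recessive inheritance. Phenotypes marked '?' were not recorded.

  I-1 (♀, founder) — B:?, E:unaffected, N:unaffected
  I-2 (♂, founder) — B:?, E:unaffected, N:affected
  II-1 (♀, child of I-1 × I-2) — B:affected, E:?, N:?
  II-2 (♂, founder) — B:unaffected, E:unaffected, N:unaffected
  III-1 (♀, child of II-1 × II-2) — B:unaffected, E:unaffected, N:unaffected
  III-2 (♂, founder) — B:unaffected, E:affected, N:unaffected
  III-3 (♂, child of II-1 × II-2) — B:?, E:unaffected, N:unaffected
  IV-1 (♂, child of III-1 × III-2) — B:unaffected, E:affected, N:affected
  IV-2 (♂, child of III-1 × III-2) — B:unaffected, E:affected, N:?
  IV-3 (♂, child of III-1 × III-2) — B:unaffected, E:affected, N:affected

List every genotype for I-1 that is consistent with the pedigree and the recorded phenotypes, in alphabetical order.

I-1 ∈ {Bb EE NN, Bb EE Nn, Bb Ee NN, Bb Ee Nn, bb EE NN, bb EE Nn, bb Ee NN, bb Ee Nn}

B/I-1 ? ·: Bb|bb
B/I-2 ? ·: Bb|bb
B/II-1 aff I-1×I-2: bb
B/II-2 un ·: BB|Bb
B/III-1 un II-1×II-2: Bb
B/III-2 un ·: BB|Bb
B/III-3 ? II-1×II-2: Bb|bb
B/IV-1 un III-1×III-2: BB|Bb
B/IV-2 un III-1×III-2: BB|Bb
B/IV-3 un III-1×III-2: BB|Bb
⇒ B over [I-1,I-2,II-1,II-2,III-1,III-2,III-3,IV-1,IV-2,IV-3]: 192 consistent
E/I-1 un ·: EE|Ee
E/I-2 un ·: EE|Ee
E/II-1 ? I-1×I-2: EE|Ee|ee
E/II-2 un ·: EE|Ee
E/III-1 un II-1×II-2: Ee
E/III-2 aff ·: ee
E/III-3 un II-1×II-2: EE|Ee
E/IV-1 aff III-1×III-2: ee
E/IV-2 aff III-1×III-2: ee
E/IV-3 aff III-1×III-2: ee
⇒ E over [I-1,I-2,II-1,II-2,III-1,III-2,III-3,IV-1,IV-2,IV-3]: 22 consistent
N/I-1 un ·: NN|Nn
N/I-2 aff ·: nn
N/II-1 ? I-1×I-2: Nn|nn
N/II-2 un ·: NN|Nn
N/III-1 un II-1×II-2: Nn
N/III-2 un ·: Nn
N/III-3 un II-1×II-2: NN|Nn
N/IV-1 aff III-1×III-2: nn
N/IV-2 ? III-1×III-2: NN|Nn|nn
N/IV-3 aff III-1×III-2: nn
⇒ N over [I-1,I-2,II-1,II-2,III-1,III-2,III-3,IV-1,IV-2,IV-3]: 30 consistent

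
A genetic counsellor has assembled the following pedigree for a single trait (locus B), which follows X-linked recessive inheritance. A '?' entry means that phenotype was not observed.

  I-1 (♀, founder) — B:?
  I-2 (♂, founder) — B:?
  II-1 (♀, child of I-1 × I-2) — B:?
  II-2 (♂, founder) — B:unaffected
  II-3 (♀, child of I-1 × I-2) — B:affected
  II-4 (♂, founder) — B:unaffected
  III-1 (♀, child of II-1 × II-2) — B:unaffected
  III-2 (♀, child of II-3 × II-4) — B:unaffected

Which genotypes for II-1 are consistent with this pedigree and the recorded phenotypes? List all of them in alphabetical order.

B/I-1 ? ·: X^BX^b|X^bX^b
B/I-2 ? ·: X^bY
B/II-1 ? I-1×I-2: X^BX^b|X^bX^b
B/II-2 un ·: X^BY
B/II-3 aff I-1×I-2: X^bX^b
B/II-4 un ·: X^BY
B/III-1 un II-1×II-2: X^BX^B|X^BX^b
B/III-2 un II-3×II-4: X^BX^b
⇒ B over [I-1,I-2,II-1,II-2,II-3,II-4,III-1,III-2]: 4 consistent

II-1 ∈ {X^BX^b, X^bX^b}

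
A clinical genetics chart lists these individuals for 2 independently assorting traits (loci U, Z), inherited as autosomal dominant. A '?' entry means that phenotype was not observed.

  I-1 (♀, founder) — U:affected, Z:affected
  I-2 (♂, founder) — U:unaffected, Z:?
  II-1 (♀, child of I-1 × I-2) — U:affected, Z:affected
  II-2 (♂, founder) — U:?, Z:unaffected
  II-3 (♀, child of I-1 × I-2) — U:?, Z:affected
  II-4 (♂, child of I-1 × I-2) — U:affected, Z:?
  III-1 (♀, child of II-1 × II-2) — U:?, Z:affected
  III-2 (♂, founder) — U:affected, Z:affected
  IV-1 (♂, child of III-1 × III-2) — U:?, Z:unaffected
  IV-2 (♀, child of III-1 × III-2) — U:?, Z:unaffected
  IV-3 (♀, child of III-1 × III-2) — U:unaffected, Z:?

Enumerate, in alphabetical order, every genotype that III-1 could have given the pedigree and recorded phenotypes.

III-1 ∈ {Uu Zz, uu Zz}

U/I-1 aff ·: Uu|UU
U/I-2 un ·: uu
U/II-1 aff I-1×I-2: Uu
U/II-2 ? ·: uu|Uu|UU
U/II-3 ? I-1×I-2: uu|Uu
U/II-4 aff I-1×I-2: Uu
U/III-1 ? II-1×II-2: uu|Uu
U/III-2 aff ·: Uu
U/IV-1 ? III-1×III-2: uu|Uu|UU
U/IV-2 ? III-1×III-2: uu|Uu|UU
U/IV-3 un III-1×III-2: uu
⇒ U over [I-1,I-2,II-1,II-2,II-3,II-4,III-1,III-2,IV-1,IV-2,IV-3]: 105 consistent
Z/I-1 aff ·: Zz|ZZ
Z/I-2 ? ·: zz|Zz|ZZ
Z/II-1 aff I-1×I-2: Zz|ZZ
Z/II-2 un ·: zz
Z/II-3 aff I-1×I-2: Zz|ZZ
Z/II-4 ? I-1×I-2: zz|Zz|ZZ
Z/III-1 aff II-1×II-2: Zz
Z/III-2 aff ·: Zz
Z/IV-1 un III-1×III-2: zz
Z/IV-2 un III-1×III-2: zz
Z/IV-3 ? III-1×III-2: zz|Zz|ZZ
⇒ Z over [I-1,I-2,II-1,II-2,II-3,II-4,III-1,III-2,IV-1,IV-2,IV-3]: 96 consistent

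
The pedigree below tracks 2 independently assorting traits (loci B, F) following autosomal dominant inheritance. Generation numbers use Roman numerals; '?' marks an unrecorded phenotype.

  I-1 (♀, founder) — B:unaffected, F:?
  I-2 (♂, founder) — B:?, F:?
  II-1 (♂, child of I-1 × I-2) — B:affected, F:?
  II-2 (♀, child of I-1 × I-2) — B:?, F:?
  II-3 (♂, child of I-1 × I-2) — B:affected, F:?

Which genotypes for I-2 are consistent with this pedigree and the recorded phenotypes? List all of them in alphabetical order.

I-2 ∈ {BB FF, BB Ff, BB ff, Bb FF, Bb Ff, Bb ff}

B/I-1 un ·: bb
B/I-2 ? ·: Bb|BB
B/II-1 aff I-1×I-2: Bb
B/II-2 ? I-1×I-2: bb|Bb
B/II-3 aff I-1×I-2: Bb
⇒ B over [I-1,I-2,II-1,II-2,II-3]: 3 consistent
F/I-1 ? ·: ff|Ff|FF
F/I-2 ? ·: ff|Ff|FF
F/II-1 ? I-1×I-2: ff|Ff|FF
F/II-2 ? I-1×I-2: ff|Ff|FF
F/II-3 ? I-1×I-2: ff|Ff|FF
⇒ F over [I-1,I-2,II-1,II-2,II-3]: 63 consistent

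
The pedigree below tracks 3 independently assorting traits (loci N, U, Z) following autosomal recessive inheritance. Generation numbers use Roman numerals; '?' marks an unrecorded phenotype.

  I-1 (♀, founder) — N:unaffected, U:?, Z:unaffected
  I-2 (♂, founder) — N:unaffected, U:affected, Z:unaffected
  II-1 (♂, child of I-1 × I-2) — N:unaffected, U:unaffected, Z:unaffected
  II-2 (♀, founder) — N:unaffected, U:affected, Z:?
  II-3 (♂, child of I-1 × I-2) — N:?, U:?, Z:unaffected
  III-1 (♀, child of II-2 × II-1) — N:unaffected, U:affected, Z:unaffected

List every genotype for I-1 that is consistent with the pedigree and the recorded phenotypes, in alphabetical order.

I-1 ∈ {NN UU ZZ, NN UU Zz, NN Uu ZZ, NN Uu Zz, Nn UU ZZ, Nn UU Zz, Nn Uu ZZ, Nn Uu Zz}

N/I-1 un ·: NN|Nn
N/I-2 un ·: NN|Nn
N/II-1 un I-1×I-2: NN|Nn
N/II-2 un ·: NN|Nn
N/II-3 ? I-1×I-2: NN|Nn|nn
N/III-1 un II-2×II-1: NN|Nn
⇒ N over [I-1,I-2,II-1,II-2,II-3,III-1]: 52 consistent
U/I-1 ? ·: UU|Uu
U/I-2 aff ·: uu
U/II-1 un I-1×I-2: Uu
U/II-2 aff ·: uu
U/II-3 ? I-1×I-2: Uu|uu
U/III-1 aff II-2×II-1: uu
⇒ U over [I-1,I-2,II-1,II-2,II-3,III-1]: 3 consistent
Z/I-1 un ·: ZZ|Zz
Z/I-2 un ·: ZZ|Zz
Z/II-1 un I-1×I-2: ZZ|Zz
Z/II-2 ? ·: ZZ|Zz|zz
Z/II-3 un I-1×I-2: ZZ|Zz
Z/III-1 un II-2×II-1: ZZ|Zz
⇒ Z over [I-1,I-2,II-1,II-2,II-3,III-1]: 58 consistent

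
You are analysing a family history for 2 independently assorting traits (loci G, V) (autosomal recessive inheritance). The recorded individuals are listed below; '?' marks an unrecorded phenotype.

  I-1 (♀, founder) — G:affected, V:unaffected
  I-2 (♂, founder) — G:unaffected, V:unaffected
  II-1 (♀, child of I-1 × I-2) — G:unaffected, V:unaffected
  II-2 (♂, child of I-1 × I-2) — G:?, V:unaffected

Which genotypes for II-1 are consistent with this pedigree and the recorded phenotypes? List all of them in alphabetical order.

G/I-1 aff ·: gg
G/I-2 un ·: GG|Gg
G/II-1 un I-1×I-2: Gg
G/II-2 ? I-1×I-2: Gg|gg
⇒ G over [I-1,I-2,II-1,II-2]: 3 consistent
V/I-1 un ·: VV|Vv
V/I-2 un ·: VV|Vv
V/II-1 un I-1×I-2: VV|Vv
V/II-2 un I-1×I-2: VV|Vv
⇒ V over [I-1,I-2,II-1,II-2]: 13 consistent

II-1 ∈ {Gg VV, Gg Vv}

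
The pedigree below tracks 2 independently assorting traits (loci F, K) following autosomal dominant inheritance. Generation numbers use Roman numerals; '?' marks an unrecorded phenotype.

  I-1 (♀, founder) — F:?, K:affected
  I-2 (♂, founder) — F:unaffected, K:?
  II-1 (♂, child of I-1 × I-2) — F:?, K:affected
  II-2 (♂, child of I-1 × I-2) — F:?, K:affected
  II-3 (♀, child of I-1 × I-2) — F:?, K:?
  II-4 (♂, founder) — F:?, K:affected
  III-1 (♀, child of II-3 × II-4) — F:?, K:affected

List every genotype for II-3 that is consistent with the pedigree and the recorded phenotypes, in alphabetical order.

II-3 ∈ {Ff KK, Ff Kk, Ff kk, ff KK, ff Kk, ff kk}

F/I-1 ? ·: ff|Ff|FF
F/I-2 un ·: ff
F/II-1 ? I-1×I-2: ff|Ff
F/II-2 ? I-1×I-2: ff|Ff
F/II-3 ? I-1×I-2: ff|Ff
F/II-4 ? ·: ff|Ff|FF
F/III-1 ? II-3×II-4: ff|Ff|FF
⇒ F over [I-1,I-2,II-1,II-2,II-3,II-4,III-1]: 55 consistent
K/I-1 aff ·: Kk|KK
K/I-2 ? ·: kk|Kk|KK
K/II-1 aff I-1×I-2: Kk|KK
K/II-2 aff I-1×I-2: Kk|KK
K/II-3 ? I-1×I-2: kk|Kk|KK
K/II-4 aff ·: Kk|KK
K/III-1 aff II-3×II-4: Kk|KK
⇒ K over [I-1,I-2,II-1,II-2,II-3,II-4,III-1]: 105 consistent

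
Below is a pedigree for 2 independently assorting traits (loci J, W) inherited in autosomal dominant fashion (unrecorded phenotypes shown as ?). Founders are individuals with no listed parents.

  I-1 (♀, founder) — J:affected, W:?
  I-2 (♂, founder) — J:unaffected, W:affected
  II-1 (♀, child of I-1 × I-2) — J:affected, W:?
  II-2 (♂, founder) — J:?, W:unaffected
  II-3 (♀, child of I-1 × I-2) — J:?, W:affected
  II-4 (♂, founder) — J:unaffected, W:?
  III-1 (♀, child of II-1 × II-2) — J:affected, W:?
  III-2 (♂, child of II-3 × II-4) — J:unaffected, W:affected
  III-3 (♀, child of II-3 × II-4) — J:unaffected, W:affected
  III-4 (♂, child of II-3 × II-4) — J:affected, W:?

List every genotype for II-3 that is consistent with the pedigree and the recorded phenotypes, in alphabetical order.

J/I-1 aff ·: Jj|JJ
J/I-2 un ·: jj
J/II-1 aff I-1×I-2: Jj
J/II-2 ? ·: jj|Jj|JJ
J/II-3 ? I-1×I-2: Jj
J/II-4 un ·: jj
J/III-1 aff II-1×II-2: Jj|JJ
J/III-2 un II-3×II-4: jj
J/III-3 un II-3×II-4: jj
J/III-4 aff II-3×II-4: Jj
⇒ J over [I-1,I-2,II-1,II-2,II-3,II-4,III-1,III-2,III-3,III-4]: 10 consistent
W/I-1 ? ·: ww|Ww|WW
W/I-2 aff ·: Ww|WW
W/II-1 ? I-1×I-2: ww|Ww|WW
W/II-2 un ·: ww
W/II-3 aff I-1×I-2: Ww|WW
W/II-4 ? ·: ww|Ww|WW
W/III-1 ? II-1×II-2: ww|Ww
W/III-2 aff II-3×II-4: Ww|WW
W/III-3 aff II-3×II-4: Ww|WW
W/III-4 ? II-3×II-4: ww|Ww|WW
⇒ W over [I-1,I-2,II-1,II-2,II-3,II-4,III-1,III-2,III-3,III-4]: 440 consistent

II-3 ∈ {Jj WW, Jj Ww}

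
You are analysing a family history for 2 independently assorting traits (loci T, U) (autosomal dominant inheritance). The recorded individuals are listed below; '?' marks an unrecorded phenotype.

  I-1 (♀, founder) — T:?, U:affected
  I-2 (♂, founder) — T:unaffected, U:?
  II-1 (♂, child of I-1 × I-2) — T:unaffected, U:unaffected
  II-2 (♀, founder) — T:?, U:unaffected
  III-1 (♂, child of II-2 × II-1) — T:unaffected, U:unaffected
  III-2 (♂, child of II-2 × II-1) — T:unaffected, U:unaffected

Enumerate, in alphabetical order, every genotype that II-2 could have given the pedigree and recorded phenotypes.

T/I-1 ? ·: tt|Tt
T/I-2 un ·: tt
T/II-1 un I-1×I-2: tt
T/II-2 ? ·: tt|Tt
T/III-1 un II-2×II-1: tt
T/III-2 un II-2×II-1: tt
⇒ T over [I-1,I-2,II-1,II-2,III-1,III-2]: 4 consistent
U/I-1 aff ·: Uu
U/I-2 ? ·: uu|Uu
U/II-1 un I-1×I-2: uu
U/II-2 un ·: uu
U/III-1 un II-2×II-1: uu
U/III-2 un II-2×II-1: uu
⇒ U over [I-1,I-2,II-1,II-2,III-1,III-2]: 2 consistent

II-2 ∈ {Tt uu, tt uu}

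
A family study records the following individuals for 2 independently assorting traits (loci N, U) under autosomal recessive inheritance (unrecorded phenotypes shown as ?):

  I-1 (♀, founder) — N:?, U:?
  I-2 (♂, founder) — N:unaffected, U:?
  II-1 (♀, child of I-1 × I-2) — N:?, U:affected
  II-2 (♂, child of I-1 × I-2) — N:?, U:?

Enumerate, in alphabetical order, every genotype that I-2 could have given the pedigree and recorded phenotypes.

N/I-1 ? ·: NN|Nn|nn
N/I-2 un ·: NN|Nn
N/II-1 ? I-1×I-2: NN|Nn|nn
N/II-2 ? I-1×I-2: NN|Nn|nn
⇒ N over [I-1,I-2,II-1,II-2]: 23 consistent
U/I-1 ? ·: Uu|uu
U/I-2 ? ·: Uu|uu
U/II-1 aff I-1×I-2: uu
U/II-2 ? I-1×I-2: UU|Uu|uu
⇒ U over [I-1,I-2,II-1,II-2]: 8 consistent

I-2 ∈ {NN Uu, NN uu, Nn Uu, Nn uu}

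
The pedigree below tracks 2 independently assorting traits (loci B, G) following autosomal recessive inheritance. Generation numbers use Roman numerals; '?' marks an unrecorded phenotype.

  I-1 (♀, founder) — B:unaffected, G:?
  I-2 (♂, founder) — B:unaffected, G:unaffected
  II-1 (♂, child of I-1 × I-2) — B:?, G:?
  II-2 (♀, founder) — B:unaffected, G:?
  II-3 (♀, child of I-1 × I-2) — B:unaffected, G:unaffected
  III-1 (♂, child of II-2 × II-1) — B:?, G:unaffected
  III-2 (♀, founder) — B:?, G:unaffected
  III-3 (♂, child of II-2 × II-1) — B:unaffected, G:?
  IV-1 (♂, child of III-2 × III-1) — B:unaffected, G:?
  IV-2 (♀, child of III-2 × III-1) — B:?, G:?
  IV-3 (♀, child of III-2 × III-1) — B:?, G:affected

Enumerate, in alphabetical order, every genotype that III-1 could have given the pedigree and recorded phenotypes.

III-1 ∈ {BB Gg, Bb Gg, bb Gg}

B/I-1 un ·: BB|Bb
B/I-2 un ·: BB|Bb
B/II-1 ? I-1×I-2: BB|Bb|bb
B/II-2 un ·: BB|Bb
B/II-3 un I-1×I-2: BB|Bb
B/III-1 ? II-2×II-1: BB|Bb|bb
B/III-2 ? ·: BB|Bb|bb
B/III-3 un II-2×II-1: BB|Bb
B/IV-1 un III-2×III-1: BB|Bb
B/IV-2 ? III-2×III-1: BB|Bb|bb
B/IV-3 ? III-2×III-1: BB|Bb|bb
⇒ B over [I-1,I-2,II-1,II-2,II-3,III-1,III-2,III-3,IV-1,IV-2,IV-3]: 1780 consistent
G/I-1 ? ·: GG|Gg|gg
G/I-2 un ·: GG|Gg
G/II-1 ? I-1×I-2: GG|Gg|gg
G/II-2 ? ·: GG|Gg|gg
G/II-3 un I-1×I-2: GG|Gg
G/III-1 un II-2×II-1: Gg
G/III-2 un ·: Gg
G/III-3 ? II-2×II-1: GG|Gg|gg
G/IV-1 ? III-2×III-1: GG|Gg|gg
G/IV-2 ? III-2×III-1: GG|Gg|gg
G/IV-3 aff III-2×III-1: gg
⇒ G over [I-1,I-2,II-1,II-2,II-3,III-1,III-2,III-3,IV-1,IV-2,IV-3]: 774 consistent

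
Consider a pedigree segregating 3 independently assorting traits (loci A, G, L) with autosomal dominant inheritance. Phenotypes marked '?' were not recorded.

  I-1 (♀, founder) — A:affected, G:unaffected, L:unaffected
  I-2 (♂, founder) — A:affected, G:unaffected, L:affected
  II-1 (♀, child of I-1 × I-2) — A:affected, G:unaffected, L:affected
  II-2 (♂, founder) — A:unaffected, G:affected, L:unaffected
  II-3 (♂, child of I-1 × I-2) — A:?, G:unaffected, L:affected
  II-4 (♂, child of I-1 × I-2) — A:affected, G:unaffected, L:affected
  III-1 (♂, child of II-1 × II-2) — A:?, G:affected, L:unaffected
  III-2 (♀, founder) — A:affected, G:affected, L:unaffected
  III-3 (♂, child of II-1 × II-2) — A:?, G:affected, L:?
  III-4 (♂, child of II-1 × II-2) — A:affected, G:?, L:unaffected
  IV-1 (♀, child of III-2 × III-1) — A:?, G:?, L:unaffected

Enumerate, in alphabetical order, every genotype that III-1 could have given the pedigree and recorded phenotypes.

III-1 ∈ {Aa Gg ll, aa Gg ll}

A/I-1 aff ·: Aa|AA
A/I-2 aff ·: Aa|AA
A/II-1 aff I-1×I-2: Aa|AA
A/II-2 un ·: aa
A/II-3 ? I-1×I-2: aa|Aa|AA
A/II-4 aff I-1×I-2: Aa|AA
A/III-1 ? II-1×II-2: aa|Aa
A/III-2 aff ·: Aa|AA
A/III-3 ? II-1×II-2: aa|Aa
A/III-4 aff II-1×II-2: Aa
A/IV-1 ? III-2×III-1: aa|Aa|AA
⇒ A over [I-1,I-2,II-1,II-2,II-3,II-4,III-1,III-2,III-3,III-4,IV-1]: 299 consistent
G/I-1 un ·: gg
G/I-2 un ·: gg
G/II-1 un I-1×I-2: gg
G/II-2 aff ·: Gg|GG
G/II-3 un I-1×I-2: gg
G/II-4 un I-1×I-2: gg
G/III-1 aff II-1×II-2: Gg
G/III-2 aff ·: Gg|GG
G/III-3 aff II-1×II-2: Gg
G/III-4 ? II-1×II-2: gg|Gg
G/IV-1 ? III-2×III-1: gg|Gg|GG
⇒ G over [I-1,I-2,II-1,II-2,II-3,II-4,III-1,III-2,III-3,III-4,IV-1]: 15 consistent
L/I-1 un ·: ll
L/I-2 aff ·: Ll|LL
L/II-1 aff I-1×I-2: Ll
L/II-2 un ·: ll
L/II-3 aff I-1×I-2: Ll
L/II-4 aff I-1×I-2: Ll
L/III-1 un II-1×II-2: ll
L/III-2 un ·: ll
L/III-3 ? II-1×II-2: ll|Ll
L/III-4 un II-1×II-2: ll
L/IV-1 un III-2×III-1: ll
⇒ L over [I-1,I-2,II-1,II-2,II-3,II-4,III-1,III-2,III-3,III-4,IV-1]: 4 consistent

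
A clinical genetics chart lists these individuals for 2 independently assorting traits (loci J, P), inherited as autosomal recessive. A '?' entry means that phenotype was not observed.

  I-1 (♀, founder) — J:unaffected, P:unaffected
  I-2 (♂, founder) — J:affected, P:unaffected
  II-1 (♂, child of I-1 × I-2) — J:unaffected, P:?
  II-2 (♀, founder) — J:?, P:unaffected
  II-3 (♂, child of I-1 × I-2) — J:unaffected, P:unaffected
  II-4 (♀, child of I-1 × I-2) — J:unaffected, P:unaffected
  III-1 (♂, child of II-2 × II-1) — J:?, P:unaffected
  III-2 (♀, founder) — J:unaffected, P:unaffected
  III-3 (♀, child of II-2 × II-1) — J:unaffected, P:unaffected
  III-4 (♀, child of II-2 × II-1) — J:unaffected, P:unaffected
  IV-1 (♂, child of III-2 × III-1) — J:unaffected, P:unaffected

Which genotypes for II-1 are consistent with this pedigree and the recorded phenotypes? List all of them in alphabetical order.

J/I-1 un ·: JJ|Jj
J/I-2 aff ·: jj
J/II-1 un I-1×I-2: Jj
J/II-2 ? ·: JJ|Jj|jj
J/II-3 un I-1×I-2: Jj
J/II-4 un I-1×I-2: Jj
J/III-1 ? II-2×II-1: JJ|Jj|jj
J/III-2 un ·: JJ|Jj
J/III-3 un II-2×II-1: JJ|Jj
J/III-4 un II-2×II-1: JJ|Jj
J/IV-1 un III-2×III-1: JJ|Jj
⇒ J over [I-1,I-2,II-1,II-2,II-3,II-4,III-1,III-2,III-3,III-4,IV-1]: 140 consistent
P/I-1 un ·: PP|Pp
P/I-2 un ·: PP|Pp
P/II-1 ? I-1×I-2: PP|Pp|pp
P/II-2 un ·: PP|Pp
P/II-3 un I-1×I-2: PP|Pp
P/II-4 un I-1×I-2: PP|Pp
P/III-1 un II-2×II-1: PP|Pp
P/III-2 un ·: PP|Pp
P/III-3 un II-2×II-1: PP|Pp
P/III-4 un II-2×II-1: PP|Pp
P/IV-1 un III-2×III-1: PP|Pp
⇒ P over [I-1,I-2,II-1,II-2,II-3,II-4,III-1,III-2,III-3,III-4,IV-1]: 1107 consistent

II-1 ∈ {Jj PP, Jj Pp, Jj pp}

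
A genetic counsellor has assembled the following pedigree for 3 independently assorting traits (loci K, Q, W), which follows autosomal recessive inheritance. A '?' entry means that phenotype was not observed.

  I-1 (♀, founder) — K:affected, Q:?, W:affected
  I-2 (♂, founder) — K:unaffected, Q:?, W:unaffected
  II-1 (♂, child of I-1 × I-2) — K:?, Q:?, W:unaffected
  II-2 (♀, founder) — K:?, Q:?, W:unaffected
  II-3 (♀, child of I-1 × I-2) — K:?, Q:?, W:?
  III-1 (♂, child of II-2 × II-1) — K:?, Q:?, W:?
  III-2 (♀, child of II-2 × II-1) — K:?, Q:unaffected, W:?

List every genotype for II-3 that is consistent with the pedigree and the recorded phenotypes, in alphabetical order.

II-3 ∈ {Kk QQ Ww, Kk QQ ww, Kk Qq Ww, Kk Qq ww, Kk qq Ww, Kk qq ww, kk QQ Ww, kk QQ ww, kk Qq Ww, kk Qq ww, kk qq Ww, kk qq ww}

K/I-1 aff ·: kk
K/I-2 un ·: KK|Kk
K/II-1 ? I-1×I-2: Kk|kk
K/II-2 ? ·: KK|Kk|kk
K/II-3 ? I-1×I-2: Kk|kk
K/III-1 ? II-2×II-1: KK|Kk|kk
K/III-2 ? II-2×II-1: KK|Kk|kk
⇒ K over [I-1,I-2,II-1,II-2,II-3,III-1,III-2]: 63 consistent
Q/I-1 ? ·: QQ|Qq|qq
Q/I-2 ? ·: QQ|Qq|qq
Q/II-1 ? I-1×I-2: QQ|Qq|qq
Q/II-2 ? ·: QQ|Qq|qq
Q/II-3 ? I-1×I-2: QQ|Qq|qq
Q/III-1 ? II-2×II-1: QQ|Qq|qq
Q/III-2 un II-2×II-1: QQ|Qq
⇒ Q over [I-1,I-2,II-1,II-2,II-3,III-1,III-2]: 228 consistent
W/I-1 aff ·: ww
W/I-2 un ·: WW|Ww
W/II-1 un I-1×I-2: Ww
W/II-2 un ·: WW|Ww
W/II-3 ? I-1×I-2: Ww|ww
W/III-1 ? II-2×II-1: WW|Ww|ww
W/III-2 ? II-2×II-1: WW|Ww|ww
⇒ W over [I-1,I-2,II-1,II-2,II-3,III-1,III-2]: 39 consistent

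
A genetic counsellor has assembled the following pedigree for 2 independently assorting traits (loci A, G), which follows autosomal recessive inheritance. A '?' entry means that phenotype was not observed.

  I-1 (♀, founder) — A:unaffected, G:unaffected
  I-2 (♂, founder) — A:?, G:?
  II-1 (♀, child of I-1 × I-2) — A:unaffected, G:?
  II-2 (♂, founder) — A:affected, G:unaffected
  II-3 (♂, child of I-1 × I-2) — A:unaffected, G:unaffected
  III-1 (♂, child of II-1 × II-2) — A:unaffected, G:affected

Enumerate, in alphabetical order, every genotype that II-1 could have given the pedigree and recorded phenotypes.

A/I-1 un ·: AA|Aa
A/I-2 ? ·: AA|Aa|aa
A/II-1 un I-1×I-2: AA|Aa
A/II-2 aff ·: aa
A/II-3 un I-1×I-2: AA|Aa
A/III-1 un II-1×II-2: Aa
⇒ A over [I-1,I-2,II-1,II-2,II-3,III-1]: 15 consistent
G/I-1 un ·: GG|Gg
G/I-2 ? ·: GG|Gg|gg
G/II-1 ? I-1×I-2: Gg|gg
G/II-2 un ·: Gg
G/II-3 un I-1×I-2: GG|Gg
G/III-1 aff II-1×II-2: gg
⇒ G over [I-1,I-2,II-1,II-2,II-3,III-1]: 11 consistent

II-1 ∈ {AA Gg, AA gg, Aa Gg, Aa gg}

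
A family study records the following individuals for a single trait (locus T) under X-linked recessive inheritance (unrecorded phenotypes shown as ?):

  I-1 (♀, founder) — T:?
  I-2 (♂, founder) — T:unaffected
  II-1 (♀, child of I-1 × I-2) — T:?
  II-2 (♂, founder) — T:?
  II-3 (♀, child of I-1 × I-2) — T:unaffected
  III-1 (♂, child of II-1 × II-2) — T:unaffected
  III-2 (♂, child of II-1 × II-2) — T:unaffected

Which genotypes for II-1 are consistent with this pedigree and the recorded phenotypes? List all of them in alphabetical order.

II-1 ∈ {X^TX^T, X^TX^t}

T/I-1 ? ·: X^TX^T|X^TX^t|X^tX^t
T/I-2 un ·: X^TY
T/II-1 ? I-1×I-2: X^TX^T|X^TX^t
T/II-2 ? ·: X^TY|X^tY
T/II-3 un I-1×I-2: X^TX^T|X^TX^t
T/III-1 un II-1×II-2: X^TY
T/III-2 un II-1×II-2: X^TY
⇒ T over [I-1,I-2,II-1,II-2,II-3,III-1,III-2]: 12 consistent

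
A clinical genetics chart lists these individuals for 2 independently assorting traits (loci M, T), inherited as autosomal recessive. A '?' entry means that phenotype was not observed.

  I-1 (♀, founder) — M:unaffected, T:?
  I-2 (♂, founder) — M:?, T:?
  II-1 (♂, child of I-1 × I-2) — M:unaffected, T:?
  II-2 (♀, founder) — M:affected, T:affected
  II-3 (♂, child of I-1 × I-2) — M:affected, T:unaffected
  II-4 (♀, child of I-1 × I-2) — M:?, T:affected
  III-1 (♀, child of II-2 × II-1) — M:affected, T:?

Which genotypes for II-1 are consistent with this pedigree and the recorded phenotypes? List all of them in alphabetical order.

II-1 ∈ {Mm TT, Mm Tt, Mm tt}

M/I-1 un ·: Mm
M/I-2 ? ·: Mm|mm
M/II-1 un I-1×I-2: Mm
M/II-2 aff ·: mm
M/II-3 aff I-1×I-2: mm
M/II-4 ? I-1×I-2: MM|Mm|mm
M/III-1 aff II-2×II-1: mm
⇒ M over [I-1,I-2,II-1,II-2,II-3,II-4,III-1]: 5 consistent
T/I-1 ? ·: Tt|tt
T/I-2 ? ·: Tt|tt
T/II-1 ? I-1×I-2: TT|Tt|tt
T/II-2 aff ·: tt
T/II-3 un I-1×I-2: TT|Tt
T/II-4 aff I-1×I-2: tt
T/III-1 ? II-2×II-1: Tt|tt
⇒ T over [I-1,I-2,II-1,II-2,II-3,II-4,III-1]: 14 consistent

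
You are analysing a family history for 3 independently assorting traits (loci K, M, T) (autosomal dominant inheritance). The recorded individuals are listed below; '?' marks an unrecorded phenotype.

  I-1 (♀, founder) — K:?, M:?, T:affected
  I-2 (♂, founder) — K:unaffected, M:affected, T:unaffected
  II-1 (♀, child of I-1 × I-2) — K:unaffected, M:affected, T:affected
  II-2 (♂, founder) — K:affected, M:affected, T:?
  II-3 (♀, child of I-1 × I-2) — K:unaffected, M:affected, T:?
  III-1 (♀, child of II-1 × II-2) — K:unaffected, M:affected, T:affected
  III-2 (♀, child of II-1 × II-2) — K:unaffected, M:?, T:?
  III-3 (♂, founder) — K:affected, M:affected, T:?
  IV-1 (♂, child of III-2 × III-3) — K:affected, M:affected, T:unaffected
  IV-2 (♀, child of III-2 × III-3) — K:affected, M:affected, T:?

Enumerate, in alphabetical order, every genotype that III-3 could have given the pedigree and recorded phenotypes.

III-3 ∈ {KK MM Tt, KK MM tt, KK Mm Tt, KK Mm tt, Kk MM Tt, Kk MM tt, Kk Mm Tt, Kk Mm tt}

K/I-1 ? ·: kk|Kk
K/I-2 un ·: kk
K/II-1 un I-1×I-2: kk
K/II-2 aff ·: Kk
K/II-3 un I-1×I-2: kk
K/III-1 un II-1×II-2: kk
K/III-2 un II-1×II-2: kk
K/III-3 aff ·: Kk|KK
K/IV-1 aff III-2×III-3: Kk
K/IV-2 aff III-2×III-3: Kk
⇒ K over [I-1,I-2,II-1,II-2,II-3,III-1,III-2,III-3,IV-1,IV-2]: 4 consistent
M/I-1 ? ·: mm|Mm|MM
M/I-2 aff ·: Mm|MM
M/II-1 aff I-1×I-2: Mm|MM
M/II-2 aff ·: Mm|MM
M/II-3 aff I-1×I-2: Mm|MM
M/III-1 aff II-1×II-2: Mm|MM
M/III-2 ? II-1×II-2: mm|Mm|MM
M/III-3 aff ·: Mm|MM
M/IV-1 aff III-2×III-3: Mm|MM
M/IV-2 aff III-2×III-3: Mm|MM
⇒ M over [I-1,I-2,II-1,II-2,II-3,III-1,III-2,III-3,IV-1,IV-2]: 665 consistent
T/I-1 aff ·: Tt|TT
T/I-2 un ·: tt
T/II-1 aff I-1×I-2: Tt
T/II-2 ? ·: tt|Tt|TT
T/II-3 ? I-1×I-2: tt|Tt
T/III-1 aff II-1×II-2: Tt|TT
T/III-2 ? II-1×II-2: tt|Tt
T/III-3 ? ·: tt|Tt
T/IV-1 un III-2×III-3: tt
T/IV-2 ? III-2×III-3: tt|Tt|TT
⇒ T over [I-1,I-2,II-1,II-2,II-3,III-1,III-2,III-3,IV-1,IV-2]: 102 consistent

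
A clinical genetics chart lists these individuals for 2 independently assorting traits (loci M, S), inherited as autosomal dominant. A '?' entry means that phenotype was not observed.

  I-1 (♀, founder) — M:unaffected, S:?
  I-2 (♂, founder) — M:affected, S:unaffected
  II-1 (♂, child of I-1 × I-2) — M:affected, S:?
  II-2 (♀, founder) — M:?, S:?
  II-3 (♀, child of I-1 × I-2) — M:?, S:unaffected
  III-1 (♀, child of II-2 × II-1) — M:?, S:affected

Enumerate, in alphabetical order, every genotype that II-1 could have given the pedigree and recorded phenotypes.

II-1 ∈ {Mm Ss, Mm ss}

M/I-1 un ·: mm
M/I-2 aff ·: Mm|MM
M/II-1 aff I-1×I-2: Mm
M/II-2 ? ·: mm|Mm|MM
M/II-3 ? I-1×I-2: mm|Mm
M/III-1 ? II-2×II-1: mm|Mm|MM
⇒ M over [I-1,I-2,II-1,II-2,II-3,III-1]: 21 consistent
S/I-1 ? ·: ss|Ss
S/I-2 un ·: ss
S/II-1 ? I-1×I-2: ss|Ss
S/II-2 ? ·: ss|Ss|SS
S/II-3 un I-1×I-2: ss
S/III-1 aff II-2×II-1: Ss|SS
⇒ S over [I-1,I-2,II-1,II-2,II-3,III-1]: 9 consistent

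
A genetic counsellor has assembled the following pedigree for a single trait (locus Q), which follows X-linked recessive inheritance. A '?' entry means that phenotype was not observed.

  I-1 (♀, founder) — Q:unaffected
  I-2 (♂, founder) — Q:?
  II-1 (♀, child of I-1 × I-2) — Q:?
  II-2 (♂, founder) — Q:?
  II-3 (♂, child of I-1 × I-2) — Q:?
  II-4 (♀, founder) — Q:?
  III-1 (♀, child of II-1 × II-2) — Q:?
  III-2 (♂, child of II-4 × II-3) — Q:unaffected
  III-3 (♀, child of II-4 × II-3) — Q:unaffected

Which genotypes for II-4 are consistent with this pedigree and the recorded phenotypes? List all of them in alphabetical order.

Q/I-1 un ·: X^QX^Q|X^QX^q
Q/I-2 ? ·: X^QY|X^qY
Q/II-1 ? I-1×I-2: X^QX^Q|X^QX^q|X^qX^q
Q/II-2 ? ·: X^QY|X^qY
Q/II-3 ? I-1×I-2: X^QY|X^qY
Q/II-4 ? ·: X^QX^Q|X^QX^q
Q/III-1 ? II-1×II-2: X^QX^Q|X^QX^q|X^qX^q
Q/III-2 un II-4×II-3: X^QY
Q/III-3 un II-4×II-3: X^QX^Q|X^QX^q
⇒ Q over [I-1,I-2,II-1,II-2,II-3,II-4,III-1,III-2,III-3]: 78 consistent

II-4 ∈ {X^QX^Q, X^QX^q}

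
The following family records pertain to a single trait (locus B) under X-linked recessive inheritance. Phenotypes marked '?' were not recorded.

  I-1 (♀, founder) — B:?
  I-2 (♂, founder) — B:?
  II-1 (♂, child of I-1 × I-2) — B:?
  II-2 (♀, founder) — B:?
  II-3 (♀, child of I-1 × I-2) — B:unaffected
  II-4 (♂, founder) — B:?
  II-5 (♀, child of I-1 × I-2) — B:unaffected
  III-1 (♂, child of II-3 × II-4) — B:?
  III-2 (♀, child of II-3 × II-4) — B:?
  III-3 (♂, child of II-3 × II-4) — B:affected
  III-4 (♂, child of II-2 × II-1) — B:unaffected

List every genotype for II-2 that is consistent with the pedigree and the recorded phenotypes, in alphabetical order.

II-2 ∈ {X^BX^B, X^BX^b}

B/I-1 ? ·: X^BX^B|X^BX^b|X^bX^b
B/I-2 ? ·: X^BY|X^bY
B/II-1 ? I-1×I-2: X^BY|X^bY
B/II-2 ? ·: X^BX^B|X^BX^b
B/II-3 un I-1×I-2: X^BX^b
B/II-4 ? ·: X^BY|X^bY
B/II-5 un I-1×I-2: X^BX^B|X^BX^b
B/III-1 ? II-3×II-4: X^BY|X^bY
B/III-2 ? II-3×II-4: X^BX^B|X^BX^b|X^bX^b
B/III-3 aff II-3×II-4: X^bY
B/III-4 un II-2×II-1: X^BY
⇒ B over [I-1,I-2,II-1,II-2,II-3,II-4,II-5,III-1,III-2,III-3,III-4]: 128 consistent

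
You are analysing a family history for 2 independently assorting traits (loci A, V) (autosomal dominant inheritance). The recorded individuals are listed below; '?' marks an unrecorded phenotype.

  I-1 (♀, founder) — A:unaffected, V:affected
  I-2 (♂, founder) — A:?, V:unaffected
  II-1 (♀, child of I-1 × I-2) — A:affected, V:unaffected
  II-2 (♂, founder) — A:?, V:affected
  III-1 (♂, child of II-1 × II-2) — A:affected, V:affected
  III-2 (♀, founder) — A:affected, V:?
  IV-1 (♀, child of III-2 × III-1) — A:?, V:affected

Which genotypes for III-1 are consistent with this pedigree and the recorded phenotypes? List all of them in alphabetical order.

III-1 ∈ {AA Vv, Aa Vv}

A/I-1 un ·: aa
A/I-2 ? ·: Aa|AA
A/II-1 aff I-1×I-2: Aa
A/II-2 ? ·: aa|Aa|AA
A/III-1 aff II-1×II-2: Aa|AA
A/III-2 aff ·: Aa|AA
A/IV-1 ? III-2×III-1: aa|Aa|AA
⇒ A over [I-1,I-2,II-1,II-2,III-1,III-2,IV-1]: 42 consistent
V/I-1 aff ·: Vv
V/I-2 un ·: vv
V/II-1 un I-1×I-2: vv
V/II-2 aff ·: Vv|VV
V/III-1 aff II-1×II-2: Vv
V/III-2 ? ·: vv|Vv|VV
V/IV-1 aff III-2×III-1: Vv|VV
⇒ V over [I-1,I-2,II-1,II-2,III-1,III-2,IV-1]: 10 consistent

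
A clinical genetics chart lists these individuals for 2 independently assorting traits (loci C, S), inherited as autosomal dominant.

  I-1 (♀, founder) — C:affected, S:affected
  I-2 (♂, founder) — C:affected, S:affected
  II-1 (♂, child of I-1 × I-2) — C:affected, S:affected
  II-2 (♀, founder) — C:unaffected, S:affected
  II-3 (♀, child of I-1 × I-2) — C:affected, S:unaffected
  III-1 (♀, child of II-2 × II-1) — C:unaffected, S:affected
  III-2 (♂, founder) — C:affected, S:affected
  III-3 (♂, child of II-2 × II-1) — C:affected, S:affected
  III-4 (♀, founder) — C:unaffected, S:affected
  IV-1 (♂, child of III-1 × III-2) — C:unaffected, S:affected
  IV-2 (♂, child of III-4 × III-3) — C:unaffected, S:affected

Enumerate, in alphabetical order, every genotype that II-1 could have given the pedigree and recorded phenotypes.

II-1 ∈ {Cc SS, Cc Ss}

C/I-1 aff ·: Cc|CC
C/I-2 aff ·: Cc|CC
C/II-1 aff I-1×I-2: Cc
C/II-2 un ·: cc
C/II-3 aff I-1×I-2: Cc|CC
C/III-1 un II-2×II-1: cc
C/III-2 aff ·: Cc
C/III-3 aff II-2×II-1: Cc
C/III-4 un ·: cc
C/IV-1 un III-1×III-2: cc
C/IV-2 un III-4×III-3: cc
⇒ C over [I-1,I-2,II-1,II-2,II-3,III-1,III-2,III-3,III-4,IV-1,IV-2]: 6 consistent
S/I-1 aff ·: Ss
S/I-2 aff ·: Ss
S/II-1 aff I-1×I-2: Ss|SS
S/II-2 aff ·: Ss|SS
S/II-3 un I-1×I-2: ss
S/III-1 aff II-2×II-1: Ss|SS
S/III-2 aff ·: Ss|SS
S/III-3 aff II-2×II-1: Ss|SS
S/III-4 aff ·: Ss|SS
S/IV-1 aff III-1×III-2: Ss|SS
S/IV-2 aff III-4×III-3: Ss|SS
⇒ S over [I-1,I-2,II-1,II-2,II-3,III-1,III-2,III-3,III-4,IV-1,IV-2]: 156 consistent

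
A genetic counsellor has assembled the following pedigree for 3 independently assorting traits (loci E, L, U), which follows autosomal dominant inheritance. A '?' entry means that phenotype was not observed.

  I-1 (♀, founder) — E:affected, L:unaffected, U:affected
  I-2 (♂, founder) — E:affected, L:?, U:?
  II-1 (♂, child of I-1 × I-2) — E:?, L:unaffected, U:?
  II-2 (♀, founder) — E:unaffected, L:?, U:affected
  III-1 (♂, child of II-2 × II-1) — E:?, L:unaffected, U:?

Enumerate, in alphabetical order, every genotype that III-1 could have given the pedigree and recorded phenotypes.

III-1 ∈ {Ee ll UU, Ee ll Uu, Ee ll uu, ee ll UU, ee ll Uu, ee ll uu}

E/I-1 aff ·: Ee|EE
E/I-2 aff ·: Ee|EE
E/II-1 ? I-1×I-2: ee|Ee|EE
E/II-2 un ·: ee
E/III-1 ? II-2×II-1: ee|Ee
⇒ E over [I-1,I-2,II-1,II-2,III-1]: 11 consistent
L/I-1 un ·: ll
L/I-2 ? ·: ll|Ll
L/II-1 un I-1×I-2: ll
L/II-2 ? ·: ll|Ll
L/III-1 un II-2×II-1: ll
⇒ L over [I-1,I-2,II-1,II-2,III-1]: 4 consistent
U/I-1 aff ·: Uu|UU
U/I-2 ? ·: uu|Uu|UU
U/II-1 ? I-1×I-2: uu|Uu|UU
U/II-2 aff ·: Uu|UU
U/III-1 ? II-2×II-1: uu|Uu|UU
⇒ U over [I-1,I-2,II-1,II-2,III-1]: 43 consistent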